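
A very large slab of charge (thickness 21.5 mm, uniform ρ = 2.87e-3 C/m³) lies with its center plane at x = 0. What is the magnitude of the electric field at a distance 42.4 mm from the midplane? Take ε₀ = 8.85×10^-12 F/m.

3.49×10^6 V/m

The point |x| = 42.4 mm lies outside the slab (half-thickness 0.01075 m). A symmetric pillbox spanning the full slab encloses Q_enc = ρ·d·A.
Flux = 2EA ⇒ E = |ρ|d/(2ε₀), independent of distance outside.
E = (2.87×10^-3)(0.0215)/(2·8.85×10^-12) = 3.49e6 N/C.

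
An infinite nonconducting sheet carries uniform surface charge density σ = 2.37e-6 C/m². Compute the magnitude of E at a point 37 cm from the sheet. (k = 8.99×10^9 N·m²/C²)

|E| = 1.34e5 V/m

The symmetry is planar: E is normal to the sheet and the same magnitude on both sides. Take a pillbox straddling the sheet with end-cap area A.
Flux Φ = 2EA and Q_enc = σA, so 2EA = σA/ε₀ ⇒ E = |σ|/(2ε₀), independent of distance.
E = 2πk|σ| = 2π(8.99×10^9)(2.37×10^-6) = 1.34e5 N/C.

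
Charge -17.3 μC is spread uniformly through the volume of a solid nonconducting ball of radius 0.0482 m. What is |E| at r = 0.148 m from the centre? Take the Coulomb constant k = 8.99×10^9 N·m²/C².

7.10e6 V/m

Take a concentric spherical Gaussian surface of radius r = 0.148 m (r > R, so the entire charge is enclosed).
Q_enc = -17.3 μC = -1.73e-5 C.
Applying ∮E·dA = Q_enc/ε₀ with Φ = E(4πr²):
E = k|Q_enc|/r² = (8.99×10^9)(1.73e-5)/(0.148)² = 7.10e6 N/C.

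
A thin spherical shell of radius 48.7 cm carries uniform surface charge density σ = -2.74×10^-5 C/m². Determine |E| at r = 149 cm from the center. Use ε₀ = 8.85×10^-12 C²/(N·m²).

By spherical symmetry E is radial; choose a Gaussian sphere of radius r = 149 cm (r > 48.7 cm).
The entire shell is enclosed: Q_enc = σ·4πR² = (-2.74×10^-5)·4π·(0.487)² = -8.166e-5 C.
Since E is radial and uniform over the Gaussian sphere, Φ = E·4πr² = Q_enc/ε₀.
E = |Q_enc|/(4πε₀r²) = (8.166×10^-5)/(4π·8.85×10^-12·(1.49)²) = 3.31e5 N/C.

|E| = 3.31×10^5 N/C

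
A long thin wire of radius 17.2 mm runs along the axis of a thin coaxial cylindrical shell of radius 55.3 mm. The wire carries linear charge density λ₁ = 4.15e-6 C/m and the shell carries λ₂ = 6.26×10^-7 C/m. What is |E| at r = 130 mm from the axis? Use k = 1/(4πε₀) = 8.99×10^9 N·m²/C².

|E| = 6.61e5 V/m

Choose a coaxial cylinder of radius r = 130 mm (arbitrary length L) as the Gaussian surface (r > 55.3 mm, enclosing both).
λ_enc = λ₁ + λ₂ = (4.15×10^-6) + (6.26×10^-7) = 4.776e-6 C/m.
Gauss's law: E·2πrL = λ_enc L/ε₀.
E = 2k|λ_enc|/r = 2(8.99×10^9)(4.776×10^-6)/(0.13) = 6.61×10^5 N/C.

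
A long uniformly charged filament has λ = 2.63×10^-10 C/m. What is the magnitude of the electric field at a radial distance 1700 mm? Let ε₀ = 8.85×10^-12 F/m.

E = 2.78 N/C

Take a coaxial cylindrical Gaussian surface of radius r = 1700 mm and length L.
Q_enc = λL, so λ_enc = 2.63e-10 C/m.
Gauss's law: E·2πrL = λ_enc L/ε₀.
E = |λ_enc|/(2πε₀r) = (2.63×10^-10)/(2π·8.85×10^-12·1.7) = 2.78 N/C.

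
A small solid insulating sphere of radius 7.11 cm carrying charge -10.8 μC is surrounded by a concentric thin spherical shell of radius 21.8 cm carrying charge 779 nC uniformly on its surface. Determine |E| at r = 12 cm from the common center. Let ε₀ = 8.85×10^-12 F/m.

By spherical symmetry E is radial; choose a Gaussian sphere of radius r = 12 cm (between the bodies, 7.11 cm < r < 21.8 cm).
The shell at 21.8 cm lies outside the Gaussian surface, so Q_enc = -10.8 μC = -1.08e-5 C.
Since E is radial and uniform over the Gaussian sphere, Φ = E·4πr² = Q_enc/ε₀.
E = |Q_enc|/(4πε₀r²) = (1.08×10^-5)/(4π·8.85×10^-12·(0.12)²) = 6.74×10^6 N/C.

6.74×10^6 V/m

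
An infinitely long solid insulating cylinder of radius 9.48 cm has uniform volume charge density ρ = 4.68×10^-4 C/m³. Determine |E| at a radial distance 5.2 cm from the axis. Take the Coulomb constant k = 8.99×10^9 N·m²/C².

E ≈ 1.37×10^6 V/m

Take a coaxial cylindrical Gaussian surface of radius r = 5.2 cm and length L (r < R).
Charge inside radius r per length L is ρ·πr²·L, so λ_enc = ρπr² = 3.976×10^-6 C/m.
Since E is radial and uniform over the curved surface, Φ = E·2πrL = Q_enc/ε₀ = λ_enc L/ε₀.
E = 2k|λ_enc|/r = 2(8.99×10^9)(3.976×10^-6)/(0.052) = 1.37×10^6 N/C.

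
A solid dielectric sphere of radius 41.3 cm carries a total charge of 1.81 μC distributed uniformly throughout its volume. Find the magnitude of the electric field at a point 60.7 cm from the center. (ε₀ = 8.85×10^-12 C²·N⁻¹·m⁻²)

Symmetry ⇒ E = E(r) r̂. Gaussian sphere of radius r = 60.7 cm (r > R, so the entire charge is enclosed).
Q_enc = 1.81 μC = 1.81×10^-6 C.
Gauss's law: E·4πr² = Q_enc/ε₀.
E = |Q_enc|/(4πε₀r²) = (1.81×10^-6)/(4π·8.85×10^-12·(0.607)²) = 4.42×10^4 N/C.

E ≈ 4.42×10^4 V/m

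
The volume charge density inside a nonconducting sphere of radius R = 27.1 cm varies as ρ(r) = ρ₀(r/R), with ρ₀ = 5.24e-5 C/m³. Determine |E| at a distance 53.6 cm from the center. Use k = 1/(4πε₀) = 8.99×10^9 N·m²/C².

By spherical symmetry E is radial; choose a Gaussian sphere of radius r = 53.6 cm (r > R, all charge enclosed).
Q_enc = 4π ∫₀^R ρ₀(r'/R)^1 r'² dr' = 4πρ₀R³/4 = 3.276×10^-6 C.
Applying ∮E·dA = Q_enc/ε₀ with Φ = E(4πr²):
E = k|Q_enc|/r² = (8.99×10^9)(3.276×10^-6)/(0.536)² = 1.03e5 N/C.

1.03e5 N/C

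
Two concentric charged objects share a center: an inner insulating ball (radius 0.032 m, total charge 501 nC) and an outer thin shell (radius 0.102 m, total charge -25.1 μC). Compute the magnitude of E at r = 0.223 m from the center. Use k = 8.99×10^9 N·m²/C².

|E| = 4.45×10^6 N/C

Use a concentric Gaussian sphere at r = 0.223 m (r > 0.102 m, enclosing both).
Q_enc = (501 nC) + (-25.1 μC) = -2.46e-5 C.
Applying ∮E·dA = Q_enc/ε₀ with Φ = E(4πr²):
E = k|Q_enc|/r² = (8.99×10^9)(2.46×10^-5)/(0.223)² = 4.45e6 N/C.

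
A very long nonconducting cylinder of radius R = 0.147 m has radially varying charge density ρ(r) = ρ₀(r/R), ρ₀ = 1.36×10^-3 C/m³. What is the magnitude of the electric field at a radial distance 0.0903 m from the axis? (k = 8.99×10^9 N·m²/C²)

|E| ≈ 2.84×10^6 V/m

By cylindrical symmetry E is radial; use a coaxial Gaussian cylinder of radius 0.0903 m and length L (r < R).
Integrating ρ over the cross-section to radius r: λ_enc = (2πρ₀/R) ∫₀^r r'^2 dr' = 2πρ₀ r^3/(3·R) = 1.427e-5 C/m.
Gauss's law: E·2πrL = λ_enc L/ε₀.
E = 2k|λ_enc|/r = 2(8.99×10^9)(1.427×10^-5)/(0.0903) = 2.84e6 N/C.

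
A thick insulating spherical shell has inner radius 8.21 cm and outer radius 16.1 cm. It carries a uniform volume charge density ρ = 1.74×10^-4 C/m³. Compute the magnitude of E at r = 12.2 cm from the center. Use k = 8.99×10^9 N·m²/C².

Take a concentric spherical Gaussian surface of radius r = 12.2 cm (within the shell material, 8.21 cm < r < 16.1 cm).
Only the shell between 8.21 cm and r is enclosed: Q_enc = ρ·(4π/3)(r³ − a³) = (1.74×10^-4)·(4π/3)·((0.122)³ − (0.0821)³) = 9.201×10^-7 C.
Since E is radial and uniform over the Gaussian sphere, Φ = E·4πr² = Q_enc/ε₀.
E = k|Q_enc|/r² = (8.99×10^9)(9.201×10^-7)/(0.122)² = 5.56×10^5 N/C.

|E| ≈ 5.56×10^5 N/C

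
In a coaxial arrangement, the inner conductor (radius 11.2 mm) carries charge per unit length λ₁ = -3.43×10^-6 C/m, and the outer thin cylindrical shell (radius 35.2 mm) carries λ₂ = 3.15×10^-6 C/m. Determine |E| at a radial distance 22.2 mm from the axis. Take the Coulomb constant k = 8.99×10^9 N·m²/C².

|E| = 2.78e6 N/C

By cylindrical symmetry E is radial; use a coaxial Gaussian cylinder of radius 22.2 mm and length L (between the conductors, 11.2 mm < r < 35.2 mm).
The shell at 35.2 mm lies outside the Gaussian surface, so λ_enc = λ₁ = -3.43e-6 C/m.
By Gauss's law (flux through the curved wall only), E·2πrL = λ_enc L/ε₀.
E = 2k|λ_enc|/r = 2(8.99×10^9)(3.43e-6)/(0.0222) = 2.78e6 N/C.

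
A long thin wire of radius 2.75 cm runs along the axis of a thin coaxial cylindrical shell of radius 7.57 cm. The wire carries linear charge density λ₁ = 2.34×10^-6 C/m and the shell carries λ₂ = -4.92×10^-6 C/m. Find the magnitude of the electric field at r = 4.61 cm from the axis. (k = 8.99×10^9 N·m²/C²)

Choose a coaxial cylinder of radius r = 4.61 cm (arbitrary length L) as the Gaussian surface (between the conductors, 2.75 cm < r < 7.57 cm).
The shell at 7.57 cm lies outside the Gaussian surface, so λ_enc = λ₁ = 2.34×10^-6 C/m.
Gauss's law: E·2πrL = λ_enc L/ε₀.
E = 2k|λ_enc|/r = 2(8.99×10^9)(2.34×10^-6)/(0.0461) = 9.13×10^5 N/C.

|E| = 9.13×10^5 V/m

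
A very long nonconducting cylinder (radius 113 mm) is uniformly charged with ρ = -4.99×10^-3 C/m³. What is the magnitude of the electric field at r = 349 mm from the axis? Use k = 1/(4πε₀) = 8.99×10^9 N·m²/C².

|E| = 1.03e7 N/C

Choose a coaxial cylinder of radius r = 349 mm (arbitrary length L) as the Gaussian surface (r > 113 mm, full cross-section enclosed).
λ_enc = ρ·πR² = (-4.99×10^-3)π(0.113)² = -2.002×10^-4 C/m.
By Gauss's law (flux through the curved wall only), E·2πrL = λ_enc L/ε₀.
E = 2k|λ_enc|/r = 2(8.99×10^9)(2.002e-4)/(0.349) = 1.03×10^7 N/C.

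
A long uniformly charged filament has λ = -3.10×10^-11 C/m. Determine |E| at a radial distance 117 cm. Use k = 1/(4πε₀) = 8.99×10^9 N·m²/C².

E ≈ 0.476 N/C

Choose a coaxial cylinder of radius r = 117 cm (arbitrary length L) as the Gaussian surface.
Q_enc = λL, so λ_enc = -3.10e-11 C/m.
By Gauss's law (flux through the curved wall only), E·2πrL = λ_enc L/ε₀.
E = 2k|λ_enc|/r = 2(8.99×10^9)(3.10×10^-11)/(1.17) = 0.476 N/C.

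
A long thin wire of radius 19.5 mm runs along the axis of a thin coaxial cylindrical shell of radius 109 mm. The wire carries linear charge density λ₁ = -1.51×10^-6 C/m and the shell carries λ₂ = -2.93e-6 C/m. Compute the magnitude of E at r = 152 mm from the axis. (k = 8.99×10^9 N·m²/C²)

Choose a coaxial cylinder of radius r = 152 mm (arbitrary length L) as the Gaussian surface (r > 109 mm, enclosing both).
λ_enc = λ₁ + λ₂ = (-1.51×10^-6) + (-2.93×10^-6) = -4.44×10^-6 C/m.
Applying ∮E·dA = Q_enc/ε₀ with the end caps contributing no flux:
E = 2k|λ_enc|/r = 2(8.99×10^9)(4.44e-6)/(0.152) = 5.25×10^5 N/C.

|E| = 5.25×10^5 N/C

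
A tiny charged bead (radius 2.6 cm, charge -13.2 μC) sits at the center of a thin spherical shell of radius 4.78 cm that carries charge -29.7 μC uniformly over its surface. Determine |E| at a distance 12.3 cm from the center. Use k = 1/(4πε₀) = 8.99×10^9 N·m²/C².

Take a concentric spherical Gaussian surface of radius r = 12.3 cm (r > 4.78 cm, enclosing both).
Q_enc = (-13.2 μC) + (-29.7 μC) = -4.29×10^-5 C.
Applying ∮E·dA = Q_enc/ε₀ with Φ = E(4πr²):
E = k|Q_enc|/r² = (8.99×10^9)(4.29e-5)/(0.123)² = 2.55×10^7 N/C.

E ≈ 2.55×10^7 V/m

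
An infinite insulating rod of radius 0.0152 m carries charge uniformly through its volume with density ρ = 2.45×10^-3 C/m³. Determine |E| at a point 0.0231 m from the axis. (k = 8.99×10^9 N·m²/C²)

E = 1.38×10^6 N/C

Coaxial Gaussian cylinder, radius r = 0.0231 m, length L (r > 0.0152 m, full cross-section enclosed).
λ_enc = ρ·πR² = (2.45e-3)π(0.0152)² = 1.778×10^-6 C/m.
Since E is radial and uniform over the curved surface, Φ = E·2πrL = Q_enc/ε₀ = λ_enc L/ε₀.
E = 2k|λ_enc|/r = 2(8.99×10^9)(1.778×10^-6)/(0.0231) = 1.38×10^6 N/C.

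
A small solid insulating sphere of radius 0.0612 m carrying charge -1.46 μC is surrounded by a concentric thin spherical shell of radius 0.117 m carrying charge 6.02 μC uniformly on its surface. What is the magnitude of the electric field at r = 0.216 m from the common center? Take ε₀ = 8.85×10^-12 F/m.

|E| = 8.79e5 V/m

Symmetry ⇒ E = E(r) r̂. Gaussian sphere of radius r = 0.216 m (r > 0.117 m, enclosing both).
Q_enc = (-1.46 μC) + (6.02 μC) = 4.56×10^-6 C.
Gauss's law: E·4πr² = Q_enc/ε₀.
E = |Q_enc|/(4πε₀r²) = (4.56×10^-6)/(4π·8.85×10^-12·(0.216)²) = 8.79×10^5 N/C.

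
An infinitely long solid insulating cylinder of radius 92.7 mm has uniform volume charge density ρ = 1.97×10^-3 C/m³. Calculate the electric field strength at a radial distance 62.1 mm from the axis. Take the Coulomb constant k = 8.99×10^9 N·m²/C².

By cylindrical symmetry E is radial; use a coaxial Gaussian cylinder of radius 62.1 mm and length L (r < R).
Enclosed charge per unit length: λ_enc = ρ·πr² = (1.97×10^-3)π(0.0621)² = 2.387e-5 C/m.
Applying ∮E·dA = Q_enc/ε₀ with the end caps contributing no flux:
E = 2k|λ_enc|/r = 2(8.99×10^9)(2.387e-5)/(0.0621) = 6.91×10^6 N/C.

E ≈ 6.91×10^6 N/C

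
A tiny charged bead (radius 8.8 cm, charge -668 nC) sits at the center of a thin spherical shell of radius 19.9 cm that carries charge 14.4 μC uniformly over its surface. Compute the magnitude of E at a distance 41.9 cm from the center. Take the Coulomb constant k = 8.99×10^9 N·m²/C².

E = 7.03×10^5 V/m

Symmetry ⇒ E = E(r) r̂. Gaussian sphere of radius r = 41.9 cm (r > 19.9 cm, enclosing both).
Q_enc = (-668 nC) + (14.4 μC) = 1.373×10^-5 C.
Since E is radial and uniform over the Gaussian sphere, Φ = E·4πr² = Q_enc/ε₀.
E = k|Q_enc|/r² = (8.99×10^9)(1.373×10^-5)/(0.419)² = 7.03e5 N/C.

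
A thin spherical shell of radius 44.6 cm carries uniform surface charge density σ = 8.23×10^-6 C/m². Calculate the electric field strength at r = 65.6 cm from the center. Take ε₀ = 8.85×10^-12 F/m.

E = 4.30e5 N/C

By spherical symmetry E is radial; choose a Gaussian sphere of radius r = 65.6 cm (r > 44.6 cm).
The entire shell is enclosed: Q_enc = σ·4πR² = (8.23×10^-6)·4π·(0.446)² = 2.057×10^-5 C.
By Gauss's law, ∮E·dA = E·4πr² = Q_enc/ε₀.
E = |Q_enc|/(4πε₀r²) = (2.057e-5)/(4π·8.85×10^-12·(0.656)²) = 4.30×10^5 N/C.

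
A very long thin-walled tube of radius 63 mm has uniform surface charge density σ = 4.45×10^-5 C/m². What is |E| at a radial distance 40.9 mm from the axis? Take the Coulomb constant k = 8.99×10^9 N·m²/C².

Choose a coaxial cylinder of radius r = 40.9 mm (arbitrary length L) as the Gaussian surface (r < 63 mm, inside the shell).
No charge is enclosed, so Gauss's law gives E·2πrL = 0 ⇒ E = 0.

|E| = 0 N/C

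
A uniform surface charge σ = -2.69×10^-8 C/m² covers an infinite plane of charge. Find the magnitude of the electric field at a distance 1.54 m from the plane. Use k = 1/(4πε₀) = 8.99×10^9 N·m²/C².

Choose a cylindrical pillbox piercing the sheet, end faces (area A) parallel to it.
Flux Φ = 2EA and Q_enc = σA, so 2EA = σA/ε₀ ⇒ E = |σ|/(2ε₀), independent of distance.
E = 2πk|σ| = 2π(8.99×10^9)(2.69×10^-8) = 1.52e3 N/C.

1.52×10^3 V/m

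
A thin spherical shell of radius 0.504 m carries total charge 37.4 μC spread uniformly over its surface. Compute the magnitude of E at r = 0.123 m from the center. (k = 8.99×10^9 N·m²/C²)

By spherical symmetry E is radial; choose a Gaussian sphere of radius r = 0.123 m (inside the shell, r < 0.504 m).
No charge lies within this surface, so Q_enc = 0 and Gauss's law gives E·4πr² = 0 ⇒ E = 0.

E = 0 (no enclosed charge)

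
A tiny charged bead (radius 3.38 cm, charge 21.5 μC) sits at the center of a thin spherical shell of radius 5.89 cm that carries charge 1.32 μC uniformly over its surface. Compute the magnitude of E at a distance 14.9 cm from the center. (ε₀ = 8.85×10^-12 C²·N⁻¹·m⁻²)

Use a concentric Gaussian sphere at r = 14.9 cm (r > 5.89 cm, enclosing both).
Q_enc = (21.5 μC) + (1.32 μC) = 2.282e-5 C.
By Gauss's law, ∮E·dA = E·4πr² = Q_enc/ε₀.
E = |Q_enc|/(4πε₀r²) = (2.282e-5)/(4π·8.85×10^-12·(0.149)²) = 9.24×10^6 N/C.

|E| = 9.24×10^6 N/C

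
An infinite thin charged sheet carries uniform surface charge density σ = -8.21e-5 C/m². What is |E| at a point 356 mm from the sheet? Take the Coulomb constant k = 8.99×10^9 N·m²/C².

By planar symmetry E is perpendicular to the sheet and uniform; use a Gaussian pillbox with flat faces of area A on each side of the sheet.
Only the two end caps contribute flux: Φ = 2EA. With Q_enc = σA, Gauss's law gives E = |σ|/(2ε₀).
E = 2πk|σ| = 2π(8.99×10^9)(8.21×10^-5) = 4.64e6 N/C.

|E| ≈ 4.64×10^6 N/C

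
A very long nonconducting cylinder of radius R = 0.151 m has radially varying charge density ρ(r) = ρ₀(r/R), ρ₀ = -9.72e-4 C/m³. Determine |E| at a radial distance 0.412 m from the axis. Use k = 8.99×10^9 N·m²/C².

Choose a coaxial cylinder of radius r = 0.412 m (arbitrary length L) as the Gaussian surface (r > R, full charge per length enclosed).
λ_enc = 2π ∫₀^R ρ₀(r'/R)^1 r' dr' = 2πρ₀R²/3 = -4.642×10^-5 C/m.
By Gauss's law (flux through the curved wall only), E·2πrL = λ_enc L/ε₀.
E = 2k|λ_enc|/r = 2(8.99×10^9)(4.642×10^-5)/(0.412) = 2.03×10^6 N/C.

|E| ≈ 2.03×10^6 V/m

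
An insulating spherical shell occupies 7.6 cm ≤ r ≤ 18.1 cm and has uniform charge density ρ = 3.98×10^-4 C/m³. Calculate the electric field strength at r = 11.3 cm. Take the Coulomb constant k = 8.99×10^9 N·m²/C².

Take a concentric spherical Gaussian surface of radius r = 11.3 cm (within the shell material, 7.6 cm < r < 18.1 cm).
Enclosed charge is the volume from a to r: Q_enc = (4π/3)ρ(r³ − a³) = 1.674e-6 C.
Applying ∮E·dA = Q_enc/ε₀ with Φ = E(4πr²):
E = k|Q_enc|/r² = (8.99×10^9)(1.674e-6)/(0.113)² = 1.18×10^6 N/C.

1.18e6 N/C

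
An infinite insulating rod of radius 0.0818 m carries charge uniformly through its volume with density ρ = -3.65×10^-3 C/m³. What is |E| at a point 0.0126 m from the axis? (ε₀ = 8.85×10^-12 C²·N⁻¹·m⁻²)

Choose a coaxial cylinder of radius r = 0.0126 m (arbitrary length L) as the Gaussian surface (r < R).
Charge inside radius r per length L is ρ·πr²·L, so λ_enc = ρπr² = -1.82×10^-6 C/m.
By Gauss's law (flux through the curved wall only), E·2πrL = λ_enc L/ε₀.
E = |λ_enc|/(2πε₀r) = (1.82×10^-6)/(2π·8.85×10^-12·0.0126) = 2.60e6 N/C.

2.60×10^6 V/m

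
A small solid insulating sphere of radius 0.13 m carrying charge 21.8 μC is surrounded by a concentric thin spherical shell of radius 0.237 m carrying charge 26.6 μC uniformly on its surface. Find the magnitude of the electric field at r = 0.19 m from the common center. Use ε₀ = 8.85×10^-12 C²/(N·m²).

By spherical symmetry E is radial; choose a Gaussian sphere of radius r = 0.19 m (between the bodies, 0.13 m < r < 0.237 m).
The shell at 0.237 m lies outside the Gaussian surface, so Q_enc = 21.8 μC = 2.18e-5 C.
Since E is radial and uniform over the Gaussian sphere, Φ = E·4πr² = Q_enc/ε₀.
E = |Q_enc|/(4πε₀r²) = (2.18×10^-5)/(4π·8.85×10^-12·(0.19)²) = 5.43×10^6 N/C.

|E| = 5.43e6 V/m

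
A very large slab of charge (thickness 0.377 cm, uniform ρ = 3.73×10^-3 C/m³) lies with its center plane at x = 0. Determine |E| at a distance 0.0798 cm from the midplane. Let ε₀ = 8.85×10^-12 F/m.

By symmetry E is perpendicular to the slab. A Gaussian pillbox from −0.0798 cm to +0.0798 cm (face area A) lies entirely within the slab.
Q_enc = ρ·(2x)·A and flux = 2EA, so 2EA = 2ρxA/ε₀ ⇒ E = |ρ|x/ε₀.
E = (3.73e-3)(0.000798)/(8.85×10^-12) = 3.36e5 N/C.

|E| = 3.36e5 V/m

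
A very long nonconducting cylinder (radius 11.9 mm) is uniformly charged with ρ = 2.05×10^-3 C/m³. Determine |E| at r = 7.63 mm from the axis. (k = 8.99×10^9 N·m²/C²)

|E| = 8.84×10^5 V/m

Choose a coaxial cylinder of radius r = 7.63 mm (arbitrary length L) as the Gaussian surface (r < R).
Charge inside radius r per length L is ρ·πr²·L, so λ_enc = ρπr² = 3.749e-7 C/m.
Since E is radial and uniform over the curved surface, Φ = E·2πrL = Q_enc/ε₀ = λ_enc L/ε₀.
E = 2k|λ_enc|/r = 2(8.99×10^9)(3.749e-7)/(0.00763) = 8.84×10^5 N/C.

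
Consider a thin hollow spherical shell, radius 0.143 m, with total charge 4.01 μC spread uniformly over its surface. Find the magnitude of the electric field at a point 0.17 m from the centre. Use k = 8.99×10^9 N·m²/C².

|E| ≈ 1.25×10^6 N/C

Take a concentric spherical Gaussian surface of radius r = 0.17 m (r > 0.143 m).
The entire shell is enclosed: Q_enc = 4.01×10^-6 C.
By Gauss's law, ∮E·dA = E·4πr² = Q_enc/ε₀.
E = k|Q_enc|/r² = (8.99×10^9)(4.01e-6)/(0.17)² = 1.25×10^6 N/C.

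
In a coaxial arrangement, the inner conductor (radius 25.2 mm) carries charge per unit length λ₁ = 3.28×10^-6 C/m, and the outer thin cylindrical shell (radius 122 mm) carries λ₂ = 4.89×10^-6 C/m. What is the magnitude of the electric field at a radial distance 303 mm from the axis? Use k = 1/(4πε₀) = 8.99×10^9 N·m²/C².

Take a coaxial cylindrical Gaussian surface of radius r = 303 mm and length L (r > 122 mm, enclosing both).
λ_enc = λ₁ + λ₂ = (3.28×10^-6) + (4.89e-6) = 8.17e-6 C/m.
By Gauss's law (flux through the curved wall only), E·2πrL = λ_enc L/ε₀.
E = 2k|λ_enc|/r = 2(8.99×10^9)(8.17e-6)/(0.303) = 4.85e5 N/C.

|E| ≈ 4.85e5 N/C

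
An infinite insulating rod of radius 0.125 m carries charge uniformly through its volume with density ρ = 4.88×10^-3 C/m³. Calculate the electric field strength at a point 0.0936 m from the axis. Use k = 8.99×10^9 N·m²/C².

Choose a coaxial cylinder of radius r = 0.0936 m (arbitrary length L) as the Gaussian surface (r < R).
Enclosed charge per unit length: λ_enc = ρ·πr² = (4.88×10^-3)π(0.0936)² = 1.343×10^-4 C/m.
Since E is radial and uniform over the curved surface, Φ = E·2πrL = Q_enc/ε₀ = λ_enc L/ε₀.
E = 2k|λ_enc|/r = 2(8.99×10^9)(1.343×10^-4)/(0.0936) = 2.58×10^7 N/C.

E = 2.58e7 V/m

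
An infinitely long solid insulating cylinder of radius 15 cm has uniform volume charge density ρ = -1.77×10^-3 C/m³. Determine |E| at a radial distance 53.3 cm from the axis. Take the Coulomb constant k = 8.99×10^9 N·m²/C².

4.22e6 N/C

Coaxial Gaussian cylinder, radius r = 53.3 cm, length L (r > 15 cm, full cross-section enclosed).
λ_enc = ρ·πR² = (-1.77×10^-3)π(0.15)² = -1.251e-4 C/m.
Applying ∮E·dA = Q_enc/ε₀ with the end caps contributing no flux:
E = 2k|λ_enc|/r = 2(8.99×10^9)(1.251×10^-4)/(0.533) = 4.22e6 N/C.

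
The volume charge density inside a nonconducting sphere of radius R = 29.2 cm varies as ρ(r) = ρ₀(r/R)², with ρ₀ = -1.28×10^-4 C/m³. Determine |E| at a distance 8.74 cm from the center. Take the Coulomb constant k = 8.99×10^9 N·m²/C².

Take a concentric spherical Gaussian surface of radius r = 8.74 cm (r < R).
Integrate the density: Q_enc = 4π ∫₀^r ρ₀(r'/R)^2 r'² dr' = 4πρ₀ r^5/(5·R²) = -1.924×10^-8 C.
Applying ∮E·dA = Q_enc/ε₀ with Φ = E(4πr²):
E = k|Q_enc|/r² = (8.99×10^9)(1.924×10^-8)/(0.0874)² = 2.26×10^4 N/C.

|E| ≈ 2.26×10^4 N/C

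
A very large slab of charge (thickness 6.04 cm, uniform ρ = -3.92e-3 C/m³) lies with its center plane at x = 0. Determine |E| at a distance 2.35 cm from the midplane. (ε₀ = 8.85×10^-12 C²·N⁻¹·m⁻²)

By symmetry E is perpendicular to the slab. A Gaussian pillbox from −2.35 cm to +2.35 cm (face area A) lies entirely within the slab.
Q_enc = ρ·(2x)·A and flux = 2EA, so 2EA = 2ρxA/ε₀ ⇒ E = |ρ|x/ε₀.
E = (3.92e-3)(0.0235)/(8.85×10^-12) = 1.04×10^7 N/C.

E = 1.04×10^7 N/C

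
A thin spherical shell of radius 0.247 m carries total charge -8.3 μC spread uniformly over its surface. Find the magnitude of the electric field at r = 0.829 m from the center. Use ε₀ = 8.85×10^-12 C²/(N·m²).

1.09×10^5 N/C

By spherical symmetry E is radial; choose a Gaussian sphere of radius r = 0.829 m (r > 0.247 m).
The entire shell is enclosed: Q_enc = -8.30e-6 C.
Applying ∮E·dA = Q_enc/ε₀ with Φ = E(4πr²):
E = |Q_enc|/(4πε₀r²) = (8.30×10^-6)/(4π·8.85×10^-12·(0.829)²) = 1.09×10^5 N/C.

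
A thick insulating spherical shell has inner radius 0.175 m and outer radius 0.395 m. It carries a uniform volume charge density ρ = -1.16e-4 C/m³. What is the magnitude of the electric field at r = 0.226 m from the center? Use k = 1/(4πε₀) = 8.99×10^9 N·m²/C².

By spherical symmetry E is radial; choose a Gaussian sphere of radius r = 0.226 m (within the shell material, 0.175 m < r < 0.395 m).
Enclosed charge is the volume from a to r: Q_enc = (4π/3)ρ(r³ − a³) = -3.005e-6 C.
Gauss's law: E·4πr² = Q_enc/ε₀.
E = k|Q_enc|/r² = (8.99×10^9)(3.005×10^-6)/(0.226)² = 5.29×10^5 N/C.

|E| = 5.29×10^5 N/C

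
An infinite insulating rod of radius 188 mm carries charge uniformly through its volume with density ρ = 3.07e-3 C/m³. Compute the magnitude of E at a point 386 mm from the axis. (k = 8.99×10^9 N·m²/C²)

|E| ≈ 1.59×10^7 N/C

By cylindrical symmetry E is radial; use a coaxial Gaussian cylinder of radius 386 mm and length L (r > 188 mm, full cross-section enclosed).
λ_enc = ρ·πR² = (3.07e-3)π(0.188)² = 3.409×10^-4 C/m.
By Gauss's law (flux through the curved wall only), E·2πrL = λ_enc L/ε₀.
E = 2k|λ_enc|/r = 2(8.99×10^9)(3.409×10^-4)/(0.386) = 1.59e7 N/C.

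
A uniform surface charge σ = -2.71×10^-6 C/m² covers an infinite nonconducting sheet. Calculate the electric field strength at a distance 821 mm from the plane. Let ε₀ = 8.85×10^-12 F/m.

|E| ≈ 1.53e5 N/C

By planar symmetry E is perpendicular to the sheet and uniform; use a Gaussian pillbox with flat faces of area A on each side of the sheet.
Only the two end caps contribute flux: Φ = 2EA. With Q_enc = σA, Gauss's law gives E = |σ|/(2ε₀).
E = |σ|/(2ε₀) = (2.71e-6)/(2·8.85×10^-12) = 1.53×10^5 N/C.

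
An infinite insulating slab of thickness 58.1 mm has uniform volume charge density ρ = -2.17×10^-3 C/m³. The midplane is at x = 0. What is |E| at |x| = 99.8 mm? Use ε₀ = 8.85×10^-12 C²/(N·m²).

The point |x| = 99.8 mm lies outside the slab (half-thickness 0.02905 m). A symmetric pillbox spanning the full slab encloses Q_enc = ρ·d·A.
Flux = 2EA ⇒ E = |ρ|d/(2ε₀), independent of distance outside.
E = (2.17e-3)(0.0581)/(2·8.85×10^-12) = 7.12×10^6 N/C.

|E| = 7.12e6 N/C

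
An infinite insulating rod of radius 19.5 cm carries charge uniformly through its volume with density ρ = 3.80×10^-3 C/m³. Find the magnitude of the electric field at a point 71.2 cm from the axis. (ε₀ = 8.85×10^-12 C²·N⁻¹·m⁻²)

Choose a coaxial cylinder of radius r = 71.2 cm (arbitrary length L) as the Gaussian surface (r > 19.5 cm, full cross-section enclosed).
λ_enc = ρ·πR² = (3.80×10^-3)π(0.195)² = 4.539×10^-4 C/m.
Applying ∮E·dA = Q_enc/ε₀ with the end caps contributing no flux:
E = |λ_enc|/(2πε₀r) = (4.539×10^-4)/(2π·8.85×10^-12·0.712) = 1.15×10^7 N/C.

E = 1.15×10^7 V/m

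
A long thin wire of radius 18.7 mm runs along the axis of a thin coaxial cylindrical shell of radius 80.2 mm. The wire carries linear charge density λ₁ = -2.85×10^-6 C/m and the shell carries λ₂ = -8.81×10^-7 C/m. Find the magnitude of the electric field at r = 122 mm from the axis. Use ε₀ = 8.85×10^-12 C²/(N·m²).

By cylindrical symmetry E is radial; use a coaxial Gaussian cylinder of radius 122 mm and length L (r > 80.2 mm, enclosing both).
λ_enc = λ₁ + λ₂ = (-2.85×10^-6) + (-8.81×10^-7) = -3.731×10^-6 C/m.
By Gauss's law (flux through the curved wall only), E·2πrL = λ_enc L/ε₀.
E = |λ_enc|/(2πε₀r) = (3.731e-6)/(2π·8.85×10^-12·0.122) = 5.50×10^5 N/C.

E ≈ 5.50e5 N/C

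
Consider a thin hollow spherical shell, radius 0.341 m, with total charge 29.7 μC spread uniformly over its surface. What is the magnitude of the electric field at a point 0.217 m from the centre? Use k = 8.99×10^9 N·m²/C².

E = 0

Use a concentric Gaussian sphere at r = 0.217 m (inside the shell, r < 0.341 m).
All the charge is outside the Gaussian surface: Q_enc = 0, hence E = 0 everywhere inside the shell.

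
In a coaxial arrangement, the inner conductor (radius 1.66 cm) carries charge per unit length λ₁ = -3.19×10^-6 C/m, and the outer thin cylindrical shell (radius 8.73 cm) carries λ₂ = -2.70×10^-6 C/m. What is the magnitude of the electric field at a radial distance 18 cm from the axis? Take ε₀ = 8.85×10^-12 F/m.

Coaxial Gaussian cylinder, radius r = 18 cm, length L (r > 8.73 cm, enclosing both).
λ_enc = λ₁ + λ₂ = (-3.19e-6) + (-2.70×10^-6) = -5.89×10^-6 C/m.
Applying ∮E·dA = Q_enc/ε₀ with the end caps contributing no flux:
E = |λ_enc|/(2πε₀r) = (5.89×10^-6)/(2π·8.85×10^-12·0.18) = 5.88e5 N/C.

|E| = 5.88×10^5 V/m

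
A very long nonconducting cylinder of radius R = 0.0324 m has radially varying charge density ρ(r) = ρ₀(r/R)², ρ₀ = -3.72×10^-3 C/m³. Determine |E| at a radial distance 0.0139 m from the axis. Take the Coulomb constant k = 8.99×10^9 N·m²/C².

Take a coaxial cylindrical Gaussian surface of radius r = 0.0139 m and length L (r < R).
λ_enc = ∫₀^r ρ(r')·2πr' dr' = (2πρ₀/R²)·r^4/4 = -2.078×10^-7 C/m.
Gauss's law: E·2πrL = λ_enc L/ε₀.
E = 2k|λ_enc|/r = 2(8.99×10^9)(2.078e-7)/(0.0139) = 2.69×10^5 N/C.

|E| = 2.69×10^5 N/C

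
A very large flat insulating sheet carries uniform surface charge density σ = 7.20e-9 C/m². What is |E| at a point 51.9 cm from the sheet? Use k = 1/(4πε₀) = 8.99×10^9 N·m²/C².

407 V/m

The symmetry is planar: E is normal to the sheet and the same magnitude on both sides. Take a pillbox straddling the sheet with end-cap area A.
Only the two end caps contribute flux: Φ = 2EA. With Q_enc = σA, Gauss's law gives E = |σ|/(2ε₀).
E = 2πk|σ| = 2π(8.99×10^9)(7.20×10^-9) = 407 N/C.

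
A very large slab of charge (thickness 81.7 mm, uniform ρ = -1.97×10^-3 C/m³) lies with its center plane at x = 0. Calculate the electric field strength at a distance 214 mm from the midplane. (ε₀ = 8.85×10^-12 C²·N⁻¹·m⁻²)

The point |x| = 214 mm lies outside the slab (half-thickness 0.04085 m). A symmetric pillbox spanning the full slab encloses Q_enc = ρ·d·A.
Flux = 2EA ⇒ E = |ρ|d/(2ε₀), independent of distance outside.
E = (1.97×10^-3)(0.0817)/(2·8.85×10^-12) = 9.09×10^6 N/C.

E ≈ 9.09×10^6 V/m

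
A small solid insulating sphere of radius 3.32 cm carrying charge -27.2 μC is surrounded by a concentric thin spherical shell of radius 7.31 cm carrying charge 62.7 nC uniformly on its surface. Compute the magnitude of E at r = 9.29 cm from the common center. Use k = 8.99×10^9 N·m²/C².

|E| ≈ 2.83e7 N/C

By spherical symmetry E is radial; choose a Gaussian sphere of radius r = 9.29 cm (r > 7.31 cm, enclosing both).
Q_enc = (-27.2 μC) + (62.7 nC) = -2.714e-5 C.
Applying ∮E·dA = Q_enc/ε₀ with Φ = E(4πr²):
E = k|Q_enc|/r² = (8.99×10^9)(2.714×10^-5)/(0.0929)² = 2.83×10^7 N/C.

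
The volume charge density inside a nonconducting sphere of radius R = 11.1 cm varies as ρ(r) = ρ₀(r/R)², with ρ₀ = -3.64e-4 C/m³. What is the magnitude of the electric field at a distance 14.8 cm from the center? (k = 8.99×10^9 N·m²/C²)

E = 5.14×10^5 V/m

Symmetry ⇒ E = E(r) r̂. Gaussian sphere of radius r = 14.8 cm (r > R, all charge enclosed).
Q_enc = 4π ∫₀^R ρ₀(r'/R)^2 r'² dr' = 4πρ₀R³/5 = -1.251e-6 C.
By Gauss's law, ∮E·dA = E·4πr² = Q_enc/ε₀.
E = k|Q_enc|/r² = (8.99×10^9)(1.251×10^-6)/(0.148)² = 5.14×10^5 N/C.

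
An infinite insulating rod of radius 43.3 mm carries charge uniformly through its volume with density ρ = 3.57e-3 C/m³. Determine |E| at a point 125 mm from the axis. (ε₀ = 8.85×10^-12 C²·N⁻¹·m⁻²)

|E| = 3.03e6 N/C

By cylindrical symmetry E is radial; use a coaxial Gaussian cylinder of radius 125 mm and length L (r > 43.3 mm, full cross-section enclosed).
λ_enc = ρ·πR² = (3.57×10^-3)π(0.0433)² = 2.103×10^-5 C/m.
Applying ∮E·dA = Q_enc/ε₀ with the end caps contributing no flux:
E = |λ_enc|/(2πε₀r) = (2.103×10^-5)/(2π·8.85×10^-12·0.125) = 3.03×10^6 N/C.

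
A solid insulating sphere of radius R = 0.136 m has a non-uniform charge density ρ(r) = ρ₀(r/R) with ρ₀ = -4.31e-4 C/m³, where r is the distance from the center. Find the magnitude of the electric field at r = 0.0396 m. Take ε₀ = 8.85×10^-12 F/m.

1.40×10^5 V/m

Use a concentric Gaussian sphere at r = 0.0396 m (r < R).
Q_enc = ∫₀^r ρ(r')·4πr'² dr' = (4πρ₀/R) ∫₀^r r'^3 dr' = 4πρ₀ r^4/(4·R) = -2.448e-8 C.
Gauss's law: E·4πr² = Q_enc/ε₀.
E = |Q_enc|/(4πε₀r²) = (2.448×10^-8)/(4π·8.85×10^-12·(0.0396)²) = 1.40×10^5 N/C.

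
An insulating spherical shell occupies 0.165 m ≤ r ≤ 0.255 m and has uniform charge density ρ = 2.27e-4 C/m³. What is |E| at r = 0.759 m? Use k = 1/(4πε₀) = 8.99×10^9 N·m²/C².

1.79×10^5 V/m

Symmetry ⇒ E = E(r) r̂. Gaussian sphere of radius r = 0.759 m (r > 0.255 m, enclosing the whole shell).
Q_enc = ρ·(4π/3)(b³ − a³) = (2.27×10^-4)·(4π/3)·((0.255)³ − (0.165)³) = 1.15×10^-5 C.
Gauss's law: E·4πr² = Q_enc/ε₀.
E = k|Q_enc|/r² = (8.99×10^9)(1.15×10^-5)/(0.759)² = 1.79e5 N/C.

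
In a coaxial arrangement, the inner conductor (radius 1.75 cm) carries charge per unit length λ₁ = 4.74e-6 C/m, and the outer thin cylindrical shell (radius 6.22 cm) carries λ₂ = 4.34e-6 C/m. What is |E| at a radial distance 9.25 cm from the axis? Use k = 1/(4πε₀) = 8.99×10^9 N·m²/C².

|E| = 1.76×10^6 N/C

Choose a coaxial cylinder of radius r = 9.25 cm (arbitrary length L) as the Gaussian surface (r > 6.22 cm, enclosing both).
λ_enc = λ₁ + λ₂ = (4.74×10^-6) + (4.34e-6) = 9.08×10^-6 C/m.
Gauss's law: E·2πrL = λ_enc L/ε₀.
E = 2k|λ_enc|/r = 2(8.99×10^9)(9.08×10^-6)/(0.0925) = 1.76×10^6 N/C.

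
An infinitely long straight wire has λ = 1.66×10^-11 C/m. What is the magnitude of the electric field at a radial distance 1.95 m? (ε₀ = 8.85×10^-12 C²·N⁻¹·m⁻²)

E = 0.153 V/m

By cylindrical symmetry E is radial; use a coaxial Gaussian cylinder of radius 1.95 m and length L.
Q_enc = λL, so λ_enc = 1.66×10^-11 C/m.
Applying ∮E·dA = Q_enc/ε₀ with the end caps contributing no flux:
E = |λ_enc|/(2πε₀r) = (1.66e-11)/(2π·8.85×10^-12·1.95) = 0.153 N/C.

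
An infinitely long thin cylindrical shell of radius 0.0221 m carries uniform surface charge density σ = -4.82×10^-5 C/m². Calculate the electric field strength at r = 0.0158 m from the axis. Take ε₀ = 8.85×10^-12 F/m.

Take a coaxial cylindrical Gaussian surface of radius r = 0.0158 m and length L (r < 0.0221 m, inside the shell).
No charge is enclosed, so Gauss's law gives E·2πrL = 0 ⇒ E = 0.

E = 0 (no enclosed charge)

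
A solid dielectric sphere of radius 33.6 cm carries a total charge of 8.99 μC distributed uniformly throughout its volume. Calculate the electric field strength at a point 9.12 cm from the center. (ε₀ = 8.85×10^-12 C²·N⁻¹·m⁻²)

E ≈ 1.94×10^5 N/C

By spherical symmetry E is radial; choose a Gaussian sphere of radius r = 9.12 cm (r < R).
For a uniform sphere the enclosed fraction is (r/R)³, so Q_enc = (8.99 μC)(0.0912/0.336)³ = 1.798×10^-7 C.
Applying ∮E·dA = Q_enc/ε₀ with Φ = E(4πr²):
E = |Q_enc|/(4πε₀r²) = (1.798×10^-7)/(4π·8.85×10^-12·(0.0912)²) = 1.94e5 N/C.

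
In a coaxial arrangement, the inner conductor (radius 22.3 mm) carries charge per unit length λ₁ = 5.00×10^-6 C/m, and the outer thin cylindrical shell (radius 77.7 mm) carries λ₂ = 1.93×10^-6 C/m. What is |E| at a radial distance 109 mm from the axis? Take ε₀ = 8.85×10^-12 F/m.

E ≈ 1.14e6 N/C

By cylindrical symmetry E is radial; use a coaxial Gaussian cylinder of radius 109 mm and length L (r > 77.7 mm, enclosing both).
λ_enc = λ₁ + λ₂ = (5.00×10^-6) + (1.93×10^-6) = 6.93×10^-6 C/m.
Gauss's law: E·2πrL = λ_enc L/ε₀.
E = |λ_enc|/(2πε₀r) = (6.93e-6)/(2π·8.85×10^-12·0.109) = 1.14×10^6 N/C.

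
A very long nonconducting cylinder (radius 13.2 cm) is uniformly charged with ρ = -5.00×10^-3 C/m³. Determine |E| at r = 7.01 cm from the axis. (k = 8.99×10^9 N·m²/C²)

1.98×10^7 N/C

Coaxial Gaussian cylinder, radius r = 7.01 cm, length L (r < R).
Enclosed charge per unit length: λ_enc = ρ·πr² = (-5.00e-3)π(0.0701)² = -7.719×10^-5 C/m.
Gauss's law: E·2πrL = λ_enc L/ε₀.
E = 2k|λ_enc|/r = 2(8.99×10^9)(7.719e-5)/(0.0701) = 1.98×10^7 N/C.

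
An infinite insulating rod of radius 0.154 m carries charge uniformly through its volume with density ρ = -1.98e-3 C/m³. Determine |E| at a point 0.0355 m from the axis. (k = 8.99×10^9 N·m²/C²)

Choose a coaxial cylinder of radius r = 0.0355 m (arbitrary length L) as the Gaussian surface (r < R).
Charge inside radius r per length L is ρ·πr²·L, so λ_enc = ρπr² = -7.839×10^-6 C/m.
Since E is radial and uniform over the curved surface, Φ = E·2πrL = Q_enc/ε₀ = λ_enc L/ε₀.
E = 2k|λ_enc|/r = 2(8.99×10^9)(7.839e-6)/(0.0355) = 3.97×10^6 N/C.

E = 3.97e6 V/m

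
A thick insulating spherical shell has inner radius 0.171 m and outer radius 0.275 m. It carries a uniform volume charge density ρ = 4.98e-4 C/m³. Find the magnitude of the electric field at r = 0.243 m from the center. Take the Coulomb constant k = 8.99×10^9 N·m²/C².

E ≈ 2.97e6 N/C

Use a concentric Gaussian sphere at r = 0.243 m (within the shell material, 0.171 m < r < 0.275 m).
Only the shell between 0.171 m and r is enclosed: Q_enc = ρ·(4π/3)(r³ − a³) = (4.98e-4)·(4π/3)·((0.243)³ − (0.171)³) = 1.95×10^-5 C.
Gauss's law: E·4πr² = Q_enc/ε₀.
E = k|Q_enc|/r² = (8.99×10^9)(1.95×10^-5)/(0.243)² = 2.97e6 N/C.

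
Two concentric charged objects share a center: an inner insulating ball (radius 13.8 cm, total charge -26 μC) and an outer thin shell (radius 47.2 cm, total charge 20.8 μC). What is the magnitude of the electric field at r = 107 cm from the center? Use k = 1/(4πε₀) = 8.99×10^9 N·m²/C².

By spherical symmetry E is radial; choose a Gaussian sphere of radius r = 107 cm (r > 47.2 cm, enclosing both).
Q_enc = (-26 μC) + (20.8 μC) = -5.20e-6 C.
By Gauss's law, ∮E·dA = E·4πr² = Q_enc/ε₀.
E = k|Q_enc|/r² = (8.99×10^9)(5.20×10^-6)/(1.07)² = 4.08e4 N/C.

E = 4.08×10^4 V/m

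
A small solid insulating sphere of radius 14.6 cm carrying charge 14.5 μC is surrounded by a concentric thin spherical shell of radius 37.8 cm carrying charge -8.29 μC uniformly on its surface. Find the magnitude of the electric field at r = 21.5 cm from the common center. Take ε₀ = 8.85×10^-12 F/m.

E ≈ 2.82×10^6 N/C

Symmetry ⇒ E = E(r) r̂. Gaussian sphere of radius r = 21.5 cm (between the bodies, 14.6 cm < r < 37.8 cm).
The shell at 37.8 cm lies outside the Gaussian surface, so Q_enc = 14.5 μC = 1.45e-5 C.
Since E is radial and uniform over the Gaussian sphere, Φ = E·4πr² = Q_enc/ε₀.
E = |Q_enc|/(4πε₀r²) = (1.45e-5)/(4π·8.85×10^-12·(0.215)²) = 2.82×10^6 N/C.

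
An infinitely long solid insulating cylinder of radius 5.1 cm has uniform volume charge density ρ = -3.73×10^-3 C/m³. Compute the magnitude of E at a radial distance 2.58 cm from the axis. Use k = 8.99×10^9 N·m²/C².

|E| = 5.44×10^6 N/C

Choose a coaxial cylinder of radius r = 2.58 cm (arbitrary length L) as the Gaussian surface (r < R).
Enclosed charge per unit length: λ_enc = ρ·πr² = (-3.73e-3)π(0.0258)² = -7.80×10^-6 C/m.
Applying ∮E·dA = Q_enc/ε₀ with the end caps contributing no flux:
E = 2k|λ_enc|/r = 2(8.99×10^9)(7.80e-6)/(0.0258) = 5.44×10^6 N/C.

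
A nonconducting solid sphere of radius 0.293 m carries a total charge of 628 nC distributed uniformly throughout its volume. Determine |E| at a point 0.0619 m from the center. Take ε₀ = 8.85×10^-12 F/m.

E ≈ 1.39e4 N/C

By spherical symmetry E is radial; choose a Gaussian sphere of radius r = 0.0619 m (r < R).
Only the charge within r is enclosed: Q_enc = Q·(r/R)³ = (628 nC)·(0.0619 m/0.293 m)³ = 5.921×10^-9 C.
Applying ∮E·dA = Q_enc/ε₀ with Φ = E(4πr²):
E = |Q_enc|/(4πε₀r²) = (5.921×10^-9)/(4π·8.85×10^-12·(0.0619)²) = 1.39×10^4 N/C.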